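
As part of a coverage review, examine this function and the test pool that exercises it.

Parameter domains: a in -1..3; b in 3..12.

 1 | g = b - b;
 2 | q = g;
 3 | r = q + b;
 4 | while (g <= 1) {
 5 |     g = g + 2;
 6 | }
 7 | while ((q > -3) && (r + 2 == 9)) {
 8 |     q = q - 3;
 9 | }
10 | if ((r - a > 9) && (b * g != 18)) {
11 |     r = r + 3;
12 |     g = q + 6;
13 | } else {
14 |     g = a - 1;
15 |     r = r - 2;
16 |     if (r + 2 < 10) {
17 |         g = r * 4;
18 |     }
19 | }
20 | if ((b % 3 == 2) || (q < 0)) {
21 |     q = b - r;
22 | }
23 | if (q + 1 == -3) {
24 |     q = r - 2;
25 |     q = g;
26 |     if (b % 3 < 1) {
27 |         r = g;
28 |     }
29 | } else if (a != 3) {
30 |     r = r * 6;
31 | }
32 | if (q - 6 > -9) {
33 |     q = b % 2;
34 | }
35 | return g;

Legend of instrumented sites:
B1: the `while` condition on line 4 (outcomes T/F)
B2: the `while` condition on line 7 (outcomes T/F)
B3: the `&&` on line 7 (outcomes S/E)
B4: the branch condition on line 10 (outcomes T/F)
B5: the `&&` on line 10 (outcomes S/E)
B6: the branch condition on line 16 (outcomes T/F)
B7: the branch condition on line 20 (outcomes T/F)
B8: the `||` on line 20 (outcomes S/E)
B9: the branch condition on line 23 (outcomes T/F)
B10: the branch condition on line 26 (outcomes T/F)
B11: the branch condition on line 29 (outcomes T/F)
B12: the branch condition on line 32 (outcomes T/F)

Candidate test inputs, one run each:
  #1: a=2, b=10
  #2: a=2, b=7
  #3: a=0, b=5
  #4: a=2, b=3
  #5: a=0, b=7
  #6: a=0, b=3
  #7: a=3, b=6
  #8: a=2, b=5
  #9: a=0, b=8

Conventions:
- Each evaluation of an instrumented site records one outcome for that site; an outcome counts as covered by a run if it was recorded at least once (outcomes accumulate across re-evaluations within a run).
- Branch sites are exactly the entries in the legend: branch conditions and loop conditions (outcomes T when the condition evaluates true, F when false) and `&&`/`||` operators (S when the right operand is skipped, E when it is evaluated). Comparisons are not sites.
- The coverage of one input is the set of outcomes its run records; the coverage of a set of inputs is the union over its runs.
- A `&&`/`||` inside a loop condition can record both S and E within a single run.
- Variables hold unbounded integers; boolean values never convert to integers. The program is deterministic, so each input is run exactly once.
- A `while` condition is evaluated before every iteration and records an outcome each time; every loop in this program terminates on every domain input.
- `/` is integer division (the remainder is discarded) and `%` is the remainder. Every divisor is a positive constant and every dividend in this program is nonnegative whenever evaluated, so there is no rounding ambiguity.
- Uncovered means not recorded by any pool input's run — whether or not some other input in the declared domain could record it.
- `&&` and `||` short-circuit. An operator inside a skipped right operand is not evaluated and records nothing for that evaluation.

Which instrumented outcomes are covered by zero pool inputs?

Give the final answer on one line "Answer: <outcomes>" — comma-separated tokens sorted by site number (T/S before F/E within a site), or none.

input #1, a=2, b=10: events B1->T, B1->F, B3->E, B2->F, B5->S, B4->F, B6->F, B8->E, B7->F, B9->F, B11->T, B12->T; outcomes B1=T, B1=F, B2=F, B3=E, B4=F, B5=S, B6=F, B7=F, B8=E, B9=F, B11=T, B12=T
input #2, a=2, b=7: events B1->T, B1->F, B3->E, B2->T, B3->S, B2->F, B5->S, B4->F, B6->T, B8->E, B7->T, B9->F, B11->T, B12->T; outcomes B1=T, B1=F, B2=T, B2=F, B3=S, B3=E, B4=F, B5=S, B6=T, B7=T, B8=E, B9=F, B11=T, B12=T
input #3, a=0, b=5: events B1->T, B1->F, B3->E, B2->F, B5->S, B4->F, B6->T, B8->S, B7->T, B9->F, B11->T, B12->T; outcomes B1=T, B1=F, B2=F, B3=E, B4=F, B5=S, B6=T, B7=T, B8=S, B9=F, B11=T, B12=T
input #4, a=2, b=3: events B1->T, B1->F, B3->E, B2->F, B5->S, B4->F, B6->T, B8->E, B7->F, B9->F, B11->T, B12->T; outcomes B1=T, B1=F, B2=F, B3=E, B4=F, B5=S, B6=T, B7=F, B8=E, B9=F, B11=T, B12=T
input #5, a=0, b=7: events B1->T, B1->F, B3->E, B2->T, B3->S, B2->F, B5->S, B4->F, B6->T, B8->E, B7->T, B9->F, B11->T, B12->T; outcomes B1=T, B1=F, B2=T, B2=F, B3=S, B3=E, B4=F, B5=S, B6=T, B7=T, B8=E, B9=F, B11=T, B12=T
input #6, a=0, b=3: events B1->T, B1->F, B3->E, B2->F, B5->S, B4->F, B6->T, B8->E, B7->F, B9->F, B11->T, B12->T; outcomes B1=T, B1=F, B2=F, B3=E, B4=F, B5=S, B6=T, B7=F, B8=E, B9=F, B11=T, B12=T
input #7, a=3, b=6: events B1->T, B1->F, B3->E, B2->F, B5->S, B4->F, B6->T, B8->E, B7->F, B9->F, B11->F, B12->T; outcomes B1=T, B1=F, B2=F, B3=E, B4=F, B5=S, B6=T, B7=F, B8=E, B9=F, B11=F, B12=T
input #8, a=2, b=5: events B1->T, B1->F, B3->E, B2->F, B5->S, B4->F, B6->T, B8->S, B7->T, B9->F, B11->T, B12->T; outcomes B1=T, B1=F, B2=F, B3=E, B4=F, B5=S, B6=T, B7=T, B8=S, B9=F, B11=T, B12=T
input #9, a=0, b=8: events B1->T, B1->F, B3->E, B2->F, B5->S, B4->F, B6->T, B8->S, B7->T, B9->F, B11->T, B12->T; outcomes B1=T, B1=F, B2=F, B3=E, B4=F, B5=S, B6=T, B7=T, B8=S, B9=F, B11=T, B12=T
union over the pool: B1=T, B1=F, B2=T, B2=F, B3=S, B3=E, B4=F, B5=S, B6=T, B6=F, B7=T, B7=F, B8=S, B8=E, B9=F, B11=T, B11=F, B12=T
uncovered (6 of 24): B4=T, B5=E, B9=T, B10=T, B10=F, B12=F

Answer: B4=T, B5=E, B9=T, B10=T, B10=F, B12=F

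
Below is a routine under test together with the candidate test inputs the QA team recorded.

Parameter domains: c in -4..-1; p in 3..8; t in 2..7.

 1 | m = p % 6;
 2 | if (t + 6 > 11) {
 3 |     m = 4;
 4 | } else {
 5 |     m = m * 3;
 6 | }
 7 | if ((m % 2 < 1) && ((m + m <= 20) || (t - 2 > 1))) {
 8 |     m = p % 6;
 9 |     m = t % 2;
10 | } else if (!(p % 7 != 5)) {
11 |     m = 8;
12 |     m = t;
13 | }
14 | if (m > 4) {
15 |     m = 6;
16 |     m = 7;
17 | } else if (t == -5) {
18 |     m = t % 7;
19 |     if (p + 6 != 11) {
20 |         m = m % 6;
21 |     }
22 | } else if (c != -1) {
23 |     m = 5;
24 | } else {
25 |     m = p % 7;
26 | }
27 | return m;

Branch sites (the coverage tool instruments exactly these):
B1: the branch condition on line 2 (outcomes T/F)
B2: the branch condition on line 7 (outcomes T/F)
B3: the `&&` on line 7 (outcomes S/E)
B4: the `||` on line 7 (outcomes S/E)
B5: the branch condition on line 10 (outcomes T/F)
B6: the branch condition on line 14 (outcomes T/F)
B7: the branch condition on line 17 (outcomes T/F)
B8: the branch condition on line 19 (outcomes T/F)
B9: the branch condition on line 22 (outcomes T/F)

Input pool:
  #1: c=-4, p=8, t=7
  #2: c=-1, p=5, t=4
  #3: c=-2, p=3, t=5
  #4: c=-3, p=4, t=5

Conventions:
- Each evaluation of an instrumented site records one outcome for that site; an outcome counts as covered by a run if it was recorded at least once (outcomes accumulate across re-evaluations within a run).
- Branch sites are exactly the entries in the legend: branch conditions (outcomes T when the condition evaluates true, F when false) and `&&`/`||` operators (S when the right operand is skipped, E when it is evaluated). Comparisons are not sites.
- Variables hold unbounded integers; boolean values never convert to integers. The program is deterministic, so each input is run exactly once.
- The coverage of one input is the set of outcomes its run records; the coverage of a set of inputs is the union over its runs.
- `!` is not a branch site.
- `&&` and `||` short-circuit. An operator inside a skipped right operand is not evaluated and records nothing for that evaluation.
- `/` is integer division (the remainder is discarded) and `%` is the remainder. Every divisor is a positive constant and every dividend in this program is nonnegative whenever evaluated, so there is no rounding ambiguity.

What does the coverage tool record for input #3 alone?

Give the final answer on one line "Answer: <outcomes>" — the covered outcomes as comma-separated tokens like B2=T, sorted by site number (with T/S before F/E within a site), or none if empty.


Running input #3 (c=-2, p=3, t=5), event by event:
  B1->F, B3->S, B2->F, B5->F, B6->T
distinct outcomes covered: B1=F, B2=F, B3=S, B5=F, B6=T
Answer: B1=F, B2=F, B3=S, B5=F, B6=T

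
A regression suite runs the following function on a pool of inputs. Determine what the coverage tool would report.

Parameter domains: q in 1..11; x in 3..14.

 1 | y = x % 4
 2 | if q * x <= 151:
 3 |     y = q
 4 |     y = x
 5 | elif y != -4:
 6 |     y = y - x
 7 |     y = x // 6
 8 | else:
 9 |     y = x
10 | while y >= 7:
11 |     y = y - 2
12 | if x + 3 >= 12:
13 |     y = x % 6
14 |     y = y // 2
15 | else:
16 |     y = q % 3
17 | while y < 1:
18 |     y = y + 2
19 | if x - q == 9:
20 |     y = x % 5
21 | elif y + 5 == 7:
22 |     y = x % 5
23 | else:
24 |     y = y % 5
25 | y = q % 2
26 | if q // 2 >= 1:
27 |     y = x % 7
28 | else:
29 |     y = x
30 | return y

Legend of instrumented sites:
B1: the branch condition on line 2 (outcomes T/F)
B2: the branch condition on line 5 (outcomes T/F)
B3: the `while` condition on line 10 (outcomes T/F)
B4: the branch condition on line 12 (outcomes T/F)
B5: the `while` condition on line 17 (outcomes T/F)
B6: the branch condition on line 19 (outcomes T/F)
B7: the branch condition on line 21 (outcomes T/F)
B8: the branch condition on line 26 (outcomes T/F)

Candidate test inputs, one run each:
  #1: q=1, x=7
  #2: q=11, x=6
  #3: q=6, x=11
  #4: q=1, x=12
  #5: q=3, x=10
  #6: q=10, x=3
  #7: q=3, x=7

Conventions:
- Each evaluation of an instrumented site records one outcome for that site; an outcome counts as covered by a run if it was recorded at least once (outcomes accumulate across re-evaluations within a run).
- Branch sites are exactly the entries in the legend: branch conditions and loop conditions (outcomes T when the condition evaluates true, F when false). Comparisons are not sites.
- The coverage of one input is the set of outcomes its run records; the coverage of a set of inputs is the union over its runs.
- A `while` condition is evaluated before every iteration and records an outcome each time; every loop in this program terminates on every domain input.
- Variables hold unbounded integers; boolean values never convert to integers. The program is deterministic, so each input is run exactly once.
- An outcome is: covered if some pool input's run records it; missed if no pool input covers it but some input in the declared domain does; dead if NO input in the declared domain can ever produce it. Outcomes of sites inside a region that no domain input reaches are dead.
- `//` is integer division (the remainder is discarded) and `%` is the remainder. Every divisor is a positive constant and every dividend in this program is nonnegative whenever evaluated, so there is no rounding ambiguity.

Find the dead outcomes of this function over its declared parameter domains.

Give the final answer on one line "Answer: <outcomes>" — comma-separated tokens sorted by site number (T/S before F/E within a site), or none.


checking every outcome against all 132 domain inputs:
  B2=F: unreachable across the whole domain -> dead
  reachable outcomes have witnesses, e.g. B1=T (e.g. q=1, x=3), B1=F (e.g. q=11, x=14), B2=T (e.g. q=11, x=14), B3=T (e.g. q=1, x=7)
Answer: B2=F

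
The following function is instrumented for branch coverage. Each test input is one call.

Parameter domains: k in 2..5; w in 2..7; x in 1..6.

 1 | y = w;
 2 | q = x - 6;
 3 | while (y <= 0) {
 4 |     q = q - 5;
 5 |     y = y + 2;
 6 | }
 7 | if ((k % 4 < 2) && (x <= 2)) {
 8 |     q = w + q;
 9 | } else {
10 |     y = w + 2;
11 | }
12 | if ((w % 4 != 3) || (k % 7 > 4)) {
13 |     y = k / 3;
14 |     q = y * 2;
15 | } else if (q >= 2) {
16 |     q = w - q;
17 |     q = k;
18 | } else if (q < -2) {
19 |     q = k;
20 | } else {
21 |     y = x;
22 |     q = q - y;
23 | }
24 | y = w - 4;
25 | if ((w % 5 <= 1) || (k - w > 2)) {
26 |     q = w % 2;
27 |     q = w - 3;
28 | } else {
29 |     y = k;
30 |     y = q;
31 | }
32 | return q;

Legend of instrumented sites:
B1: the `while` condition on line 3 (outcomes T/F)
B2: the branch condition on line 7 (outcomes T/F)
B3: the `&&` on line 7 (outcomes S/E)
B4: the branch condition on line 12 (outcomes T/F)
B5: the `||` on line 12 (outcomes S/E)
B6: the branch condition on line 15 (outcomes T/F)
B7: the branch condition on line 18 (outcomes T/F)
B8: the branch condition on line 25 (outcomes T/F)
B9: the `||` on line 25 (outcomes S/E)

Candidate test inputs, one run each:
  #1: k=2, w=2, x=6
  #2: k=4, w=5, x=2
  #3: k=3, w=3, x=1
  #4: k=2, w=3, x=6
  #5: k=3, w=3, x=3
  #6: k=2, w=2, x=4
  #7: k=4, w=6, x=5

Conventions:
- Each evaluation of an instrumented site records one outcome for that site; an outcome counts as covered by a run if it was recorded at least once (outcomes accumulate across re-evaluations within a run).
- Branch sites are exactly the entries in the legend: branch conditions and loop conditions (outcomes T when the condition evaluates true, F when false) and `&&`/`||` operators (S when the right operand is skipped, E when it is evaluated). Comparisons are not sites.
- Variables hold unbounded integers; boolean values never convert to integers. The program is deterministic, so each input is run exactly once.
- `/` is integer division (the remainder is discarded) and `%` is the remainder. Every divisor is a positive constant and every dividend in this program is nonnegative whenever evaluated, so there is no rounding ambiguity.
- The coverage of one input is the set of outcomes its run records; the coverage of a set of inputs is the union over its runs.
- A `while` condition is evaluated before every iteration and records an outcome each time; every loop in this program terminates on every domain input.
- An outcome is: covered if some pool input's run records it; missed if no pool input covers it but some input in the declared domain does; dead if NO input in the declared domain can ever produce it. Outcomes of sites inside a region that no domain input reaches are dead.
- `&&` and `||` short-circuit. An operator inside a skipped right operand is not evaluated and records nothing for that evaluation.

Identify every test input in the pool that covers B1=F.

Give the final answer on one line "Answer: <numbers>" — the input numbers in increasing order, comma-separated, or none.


input #1 (k=2, w=2, x=6): records B1=F
input #2 (k=4, w=5, x=2): records B1=F
input #3 (k=3, w=3, x=1): records B1=F
input #4 (k=2, w=3, x=6): records B1=F
input #5 (k=3, w=3, x=3): records B1=F
input #6 (k=2, w=2, x=4): records B1=F
input #7 (k=4, w=6, x=5): records B1=F
Answer: 1, 2, 3, 4, 5, 6, 7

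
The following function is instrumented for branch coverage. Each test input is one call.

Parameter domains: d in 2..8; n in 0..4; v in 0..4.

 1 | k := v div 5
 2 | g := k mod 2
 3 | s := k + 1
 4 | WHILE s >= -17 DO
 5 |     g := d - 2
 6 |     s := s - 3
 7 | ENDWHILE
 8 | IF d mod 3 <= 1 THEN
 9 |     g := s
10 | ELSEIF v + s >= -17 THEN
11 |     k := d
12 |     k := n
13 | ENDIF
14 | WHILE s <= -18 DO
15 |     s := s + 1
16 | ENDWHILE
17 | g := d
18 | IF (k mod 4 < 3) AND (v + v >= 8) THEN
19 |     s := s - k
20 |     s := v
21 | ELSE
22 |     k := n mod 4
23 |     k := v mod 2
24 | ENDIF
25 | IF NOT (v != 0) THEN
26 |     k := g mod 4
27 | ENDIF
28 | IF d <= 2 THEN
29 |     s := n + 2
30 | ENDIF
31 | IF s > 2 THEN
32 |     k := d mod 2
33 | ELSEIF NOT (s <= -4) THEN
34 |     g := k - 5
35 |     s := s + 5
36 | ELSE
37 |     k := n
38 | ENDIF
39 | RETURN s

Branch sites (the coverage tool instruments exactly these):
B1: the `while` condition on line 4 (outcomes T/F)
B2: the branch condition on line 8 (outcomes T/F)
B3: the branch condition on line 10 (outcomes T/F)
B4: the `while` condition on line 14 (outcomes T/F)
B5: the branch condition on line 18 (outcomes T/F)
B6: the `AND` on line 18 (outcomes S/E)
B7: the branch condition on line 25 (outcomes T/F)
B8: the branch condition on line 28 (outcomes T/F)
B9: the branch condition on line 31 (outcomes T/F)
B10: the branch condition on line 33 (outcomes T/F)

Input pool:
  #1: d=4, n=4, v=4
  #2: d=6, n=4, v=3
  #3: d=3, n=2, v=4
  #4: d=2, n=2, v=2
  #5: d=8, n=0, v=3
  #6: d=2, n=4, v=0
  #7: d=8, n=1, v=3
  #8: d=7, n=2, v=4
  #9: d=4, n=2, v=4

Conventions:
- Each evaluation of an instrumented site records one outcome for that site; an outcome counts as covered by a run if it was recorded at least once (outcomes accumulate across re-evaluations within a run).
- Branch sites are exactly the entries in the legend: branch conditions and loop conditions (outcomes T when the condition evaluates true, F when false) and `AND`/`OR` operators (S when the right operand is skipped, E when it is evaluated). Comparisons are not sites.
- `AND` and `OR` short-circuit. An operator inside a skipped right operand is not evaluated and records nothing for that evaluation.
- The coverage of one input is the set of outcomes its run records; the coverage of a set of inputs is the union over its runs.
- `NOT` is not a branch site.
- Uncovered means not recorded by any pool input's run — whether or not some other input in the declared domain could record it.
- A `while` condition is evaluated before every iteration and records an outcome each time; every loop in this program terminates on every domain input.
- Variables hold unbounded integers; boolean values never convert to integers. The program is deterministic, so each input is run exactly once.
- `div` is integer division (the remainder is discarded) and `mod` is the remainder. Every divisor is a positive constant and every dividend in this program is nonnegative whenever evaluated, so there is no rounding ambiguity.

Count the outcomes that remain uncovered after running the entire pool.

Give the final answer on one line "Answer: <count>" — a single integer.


run #1 (d=4, n=4, v=4) runs B1->T, B1->T, B1->T, B1->T, B1->T, B1->T, B1->T, B1->F, B2->T, B4->T, B4->T, B4->T, B4->F, B6->E, ...; records B1=T, B1=F, B2=T, B4=T, B4=F, B5=T, B6=E, B7=F, B8=F, B9=T
run #2 (d=6, n=4, v=3) runs B1->T, B1->T, B1->T, B1->T, B1->T, B1->T, B1->T, B1->F, B2->T, B4->T, B4->T, B4->T, B4->F, B6->E, ...; records B1=T, B1=F, B2=T, B4=T, B4=F, B5=F, B6=E, B7=F, B8=F, B9=F, B10=F
run #3 (d=3, n=2, v=4) runs B1->T, B1->T, B1->T, B1->T, B1->T, B1->T, B1->T, B1->F, B2->T, B4->T, B4->T, B4->T, B4->F, B6->E, ...; records B1=T, B1=F, B2=T, B4=T, B4=F, B5=T, B6=E, B7=F, B8=F, B9=T
run #4 (d=2, n=2, v=2) runs B1->T, B1->T, B1->T, B1->T, B1->T, B1->T, B1->T, B1->F, B2->F, B3->F, B4->T, B4->T, B4->T, B4->F, ...; records B1=T, B1=F, B2=F, B3=F, B4=T, B4=F, B5=F, B6=E, B7=F, B8=T, B9=T
run #5 (d=8, n=0, v=3) runs B1->T, B1->T, B1->T, B1->T, B1->T, B1->T, B1->T, B1->F, B2->F, B3->T, B4->T, B4->T, B4->T, B4->F, ...; records B1=T, B1=F, B2=F, B3=T, B4=T, B4=F, B5=F, B6=E, B7=F, B8=F, B9=F, B10=F
run #6 (d=2, n=4, v=0) runs B1->T, B1->T, B1->T, B1->T, B1->T, B1->T, B1->T, B1->F, B2->F, B3->F, B4->T, B4->T, B4->T, B4->F, ...; records B1=T, B1=F, B2=F, B3=F, B4=T, B4=F, B5=F, B6=E, B7=T, B8=T, B9=T
run #7 (d=8, n=1, v=3) runs B1->T, B1->T, B1->T, B1->T, B1->T, B1->T, B1->T, B1->F, B2->F, B3->T, B4->T, B4->T, B4->T, B4->F, ...; records B1=T, B1=F, B2=F, B3=T, B4=T, B4=F, B5=F, B6=E, B7=F, B8=F, B9=F, B10=F
run #8 (d=7, n=2, v=4) runs B1->T, B1->T, B1->T, B1->T, B1->T, B1->T, B1->T, B1->F, B2->T, B4->T, B4->T, B4->T, B4->F, B6->E, ...; records B1=T, B1=F, B2=T, B4=T, B4=F, B5=T, B6=E, B7=F, B8=F, B9=T
run #9 (d=4, n=2, v=4) runs B1->T, B1->T, B1->T, B1->T, B1->T, B1->T, B1->T, B1->F, B2->T, B4->T, B4->T, B4->T, B4->F, B6->E, ...; records B1=T, B1=F, B2=T, B4=T, B4=F, B5=T, B6=E, B7=F, B8=F, B9=T
union over the pool: B1=T, B1=F, B2=T, B2=F, B3=T, B3=F, B4=T, B4=F, B5=T, B5=F, B6=E, B7=T, B7=F, B8=T, B8=F, B9=T, B9=F, B10=F
uncovered (2 of 20): B6=S, B10=T
Answer: 2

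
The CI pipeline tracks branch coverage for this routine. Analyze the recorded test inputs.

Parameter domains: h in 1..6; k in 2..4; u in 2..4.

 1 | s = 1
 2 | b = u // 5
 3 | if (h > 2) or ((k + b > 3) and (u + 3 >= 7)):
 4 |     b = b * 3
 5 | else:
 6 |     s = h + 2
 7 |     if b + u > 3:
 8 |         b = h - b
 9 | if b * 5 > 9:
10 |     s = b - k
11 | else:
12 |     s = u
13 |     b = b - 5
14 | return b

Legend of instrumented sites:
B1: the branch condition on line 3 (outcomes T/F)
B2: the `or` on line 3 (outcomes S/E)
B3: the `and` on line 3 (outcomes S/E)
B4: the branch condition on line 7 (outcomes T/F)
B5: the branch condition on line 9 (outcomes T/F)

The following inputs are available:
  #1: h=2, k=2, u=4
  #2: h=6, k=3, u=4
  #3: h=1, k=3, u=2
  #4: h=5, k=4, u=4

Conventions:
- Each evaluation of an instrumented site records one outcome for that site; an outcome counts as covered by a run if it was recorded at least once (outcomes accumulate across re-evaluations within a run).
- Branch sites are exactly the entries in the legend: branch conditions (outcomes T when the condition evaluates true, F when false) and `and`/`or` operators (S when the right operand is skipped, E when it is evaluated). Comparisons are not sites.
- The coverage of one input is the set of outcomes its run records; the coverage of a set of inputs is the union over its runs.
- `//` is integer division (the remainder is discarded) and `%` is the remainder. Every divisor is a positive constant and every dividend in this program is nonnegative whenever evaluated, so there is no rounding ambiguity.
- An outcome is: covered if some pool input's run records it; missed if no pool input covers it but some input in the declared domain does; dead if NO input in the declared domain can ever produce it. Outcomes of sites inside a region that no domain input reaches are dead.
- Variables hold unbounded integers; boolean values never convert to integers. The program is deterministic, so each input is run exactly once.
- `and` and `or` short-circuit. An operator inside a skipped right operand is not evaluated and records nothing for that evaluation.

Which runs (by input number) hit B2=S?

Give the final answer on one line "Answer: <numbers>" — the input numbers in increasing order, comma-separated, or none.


input #1 (h=2, k=2, u=4): never hits B2=S
input #2 (h=6, k=3, u=4): hits B2=S
input #3 (h=1, k=3, u=2): never hits B2=S
input #4 (h=5, k=4, u=4): hits B2=S
Answer: 2, 4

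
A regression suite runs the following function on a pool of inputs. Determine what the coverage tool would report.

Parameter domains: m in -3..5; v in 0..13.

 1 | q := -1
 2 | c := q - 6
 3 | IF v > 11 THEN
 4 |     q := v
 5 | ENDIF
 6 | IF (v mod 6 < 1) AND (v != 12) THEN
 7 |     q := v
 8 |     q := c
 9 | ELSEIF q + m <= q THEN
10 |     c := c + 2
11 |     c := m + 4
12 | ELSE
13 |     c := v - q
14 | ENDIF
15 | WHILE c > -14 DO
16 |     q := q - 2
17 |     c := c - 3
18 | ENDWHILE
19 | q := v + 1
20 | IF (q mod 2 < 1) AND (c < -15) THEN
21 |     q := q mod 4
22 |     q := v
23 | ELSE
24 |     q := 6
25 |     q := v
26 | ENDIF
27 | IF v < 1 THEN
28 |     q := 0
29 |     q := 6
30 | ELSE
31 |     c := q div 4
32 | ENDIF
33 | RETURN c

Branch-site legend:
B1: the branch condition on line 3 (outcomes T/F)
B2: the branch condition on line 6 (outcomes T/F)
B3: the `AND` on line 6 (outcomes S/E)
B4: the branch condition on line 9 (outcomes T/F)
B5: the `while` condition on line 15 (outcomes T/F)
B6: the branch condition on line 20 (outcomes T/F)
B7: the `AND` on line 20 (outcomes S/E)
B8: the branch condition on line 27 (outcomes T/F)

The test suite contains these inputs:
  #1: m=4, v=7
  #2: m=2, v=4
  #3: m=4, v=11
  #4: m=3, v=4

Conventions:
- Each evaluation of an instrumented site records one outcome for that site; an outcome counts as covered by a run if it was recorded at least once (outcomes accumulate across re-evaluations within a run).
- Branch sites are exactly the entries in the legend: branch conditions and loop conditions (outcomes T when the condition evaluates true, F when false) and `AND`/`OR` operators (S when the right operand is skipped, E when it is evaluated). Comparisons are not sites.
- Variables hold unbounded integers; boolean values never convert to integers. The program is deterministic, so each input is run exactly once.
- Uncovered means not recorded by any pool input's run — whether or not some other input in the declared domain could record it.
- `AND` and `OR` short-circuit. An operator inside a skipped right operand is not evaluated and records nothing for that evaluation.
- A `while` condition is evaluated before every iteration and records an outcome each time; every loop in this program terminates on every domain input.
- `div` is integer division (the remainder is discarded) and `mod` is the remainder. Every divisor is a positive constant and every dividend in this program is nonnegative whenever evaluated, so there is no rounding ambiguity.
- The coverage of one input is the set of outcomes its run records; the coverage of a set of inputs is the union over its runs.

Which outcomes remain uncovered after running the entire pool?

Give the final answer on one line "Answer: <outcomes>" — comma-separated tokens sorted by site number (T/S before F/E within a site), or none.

test 1 (m=4, v=7) fires B1->F, B3->S, B2->F, B4->F, B5->T, B5->T, B5->T, B5->T, B5->T, B5->T, B5->T, B5->T, B5->F, B7->E, ...; hits B1=F, B2=F, B3=S, B4=F, B5=T, B5=F, B6=T, B7=E, B8=F
test 2 (m=2, v=4) fires B1->F, B3->S, B2->F, B4->F, B5->T, B5->T, B5->T, B5->T, B5->T, B5->T, B5->T, B5->F, B7->S, B6->F, ...; hits B1=F, B2=F, B3=S, B4=F, B5=T, B5=F, B6=F, B7=S, B8=F
test 3 (m=4, v=11) fires B1->F, B3->S, B2->F, B4->F, B5->T, B5->T, B5->T, B5->T, B5->T, B5->T, B5->T, B5->T, B5->T, B5->F, ...; hits B1=F, B2=F, B3=S, B4=F, B5=T, B5=F, B6=F, B7=E, B8=F
test 4 (m=3, v=4) fires B1->F, B3->S, B2->F, B4->F, B5->T, B5->T, B5->T, B5->T, B5->T, B5->T, B5->T, B5->F, B7->S, B6->F, ...; hits B1=F, B2=F, B3=S, B4=F, B5=T, B5=F, B6=F, B7=S, B8=F
union over the pool: B1=F, B2=F, B3=S, B4=F, B5=T, B5=F, B6=T, B6=F, B7=S, B7=E, B8=F
uncovered (5 of 16): B1=T, B2=T, B3=E, B4=T, B8=T

Answer: B1=T, B2=T, B3=E, B4=T, B8=T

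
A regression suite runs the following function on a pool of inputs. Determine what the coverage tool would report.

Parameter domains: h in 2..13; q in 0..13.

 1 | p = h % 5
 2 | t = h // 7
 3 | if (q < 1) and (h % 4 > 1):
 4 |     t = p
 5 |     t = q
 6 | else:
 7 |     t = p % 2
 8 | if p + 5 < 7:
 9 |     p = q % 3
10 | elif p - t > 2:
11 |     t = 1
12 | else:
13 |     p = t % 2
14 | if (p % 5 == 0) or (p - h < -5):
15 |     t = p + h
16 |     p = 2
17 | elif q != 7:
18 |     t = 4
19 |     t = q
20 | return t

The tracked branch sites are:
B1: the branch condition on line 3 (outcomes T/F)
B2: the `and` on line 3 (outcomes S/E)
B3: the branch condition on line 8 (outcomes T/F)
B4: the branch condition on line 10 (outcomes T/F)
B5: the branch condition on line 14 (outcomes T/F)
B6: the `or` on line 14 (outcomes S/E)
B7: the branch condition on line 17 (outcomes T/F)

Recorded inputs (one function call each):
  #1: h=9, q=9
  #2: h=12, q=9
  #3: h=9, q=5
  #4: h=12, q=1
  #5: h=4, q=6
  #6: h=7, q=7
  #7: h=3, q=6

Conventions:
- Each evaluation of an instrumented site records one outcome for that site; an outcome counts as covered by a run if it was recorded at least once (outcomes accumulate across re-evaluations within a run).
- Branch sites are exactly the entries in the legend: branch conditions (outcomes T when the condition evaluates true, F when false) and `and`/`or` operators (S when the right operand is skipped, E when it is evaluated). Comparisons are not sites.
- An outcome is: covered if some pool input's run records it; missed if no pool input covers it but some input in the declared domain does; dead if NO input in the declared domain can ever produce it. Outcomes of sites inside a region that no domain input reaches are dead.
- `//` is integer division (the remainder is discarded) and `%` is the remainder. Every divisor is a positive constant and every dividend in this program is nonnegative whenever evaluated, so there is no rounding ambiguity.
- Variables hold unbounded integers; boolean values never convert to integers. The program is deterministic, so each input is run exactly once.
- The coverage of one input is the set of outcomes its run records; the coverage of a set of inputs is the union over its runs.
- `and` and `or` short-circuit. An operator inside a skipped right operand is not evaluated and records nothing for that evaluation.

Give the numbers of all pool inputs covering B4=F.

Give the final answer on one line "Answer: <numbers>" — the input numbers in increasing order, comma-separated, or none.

input #1 (h=9, q=9): misses B4=F
input #2 (h=12, q=9): covers B4=F
input #3 (h=9, q=5): misses B4=F
input #4 (h=12, q=1): covers B4=F
input #5 (h=4, q=6): misses B4=F
input #6 (h=7, q=7): covers B4=F
input #7 (h=3, q=6): covers B4=F

Answer: 2, 4, 6, 7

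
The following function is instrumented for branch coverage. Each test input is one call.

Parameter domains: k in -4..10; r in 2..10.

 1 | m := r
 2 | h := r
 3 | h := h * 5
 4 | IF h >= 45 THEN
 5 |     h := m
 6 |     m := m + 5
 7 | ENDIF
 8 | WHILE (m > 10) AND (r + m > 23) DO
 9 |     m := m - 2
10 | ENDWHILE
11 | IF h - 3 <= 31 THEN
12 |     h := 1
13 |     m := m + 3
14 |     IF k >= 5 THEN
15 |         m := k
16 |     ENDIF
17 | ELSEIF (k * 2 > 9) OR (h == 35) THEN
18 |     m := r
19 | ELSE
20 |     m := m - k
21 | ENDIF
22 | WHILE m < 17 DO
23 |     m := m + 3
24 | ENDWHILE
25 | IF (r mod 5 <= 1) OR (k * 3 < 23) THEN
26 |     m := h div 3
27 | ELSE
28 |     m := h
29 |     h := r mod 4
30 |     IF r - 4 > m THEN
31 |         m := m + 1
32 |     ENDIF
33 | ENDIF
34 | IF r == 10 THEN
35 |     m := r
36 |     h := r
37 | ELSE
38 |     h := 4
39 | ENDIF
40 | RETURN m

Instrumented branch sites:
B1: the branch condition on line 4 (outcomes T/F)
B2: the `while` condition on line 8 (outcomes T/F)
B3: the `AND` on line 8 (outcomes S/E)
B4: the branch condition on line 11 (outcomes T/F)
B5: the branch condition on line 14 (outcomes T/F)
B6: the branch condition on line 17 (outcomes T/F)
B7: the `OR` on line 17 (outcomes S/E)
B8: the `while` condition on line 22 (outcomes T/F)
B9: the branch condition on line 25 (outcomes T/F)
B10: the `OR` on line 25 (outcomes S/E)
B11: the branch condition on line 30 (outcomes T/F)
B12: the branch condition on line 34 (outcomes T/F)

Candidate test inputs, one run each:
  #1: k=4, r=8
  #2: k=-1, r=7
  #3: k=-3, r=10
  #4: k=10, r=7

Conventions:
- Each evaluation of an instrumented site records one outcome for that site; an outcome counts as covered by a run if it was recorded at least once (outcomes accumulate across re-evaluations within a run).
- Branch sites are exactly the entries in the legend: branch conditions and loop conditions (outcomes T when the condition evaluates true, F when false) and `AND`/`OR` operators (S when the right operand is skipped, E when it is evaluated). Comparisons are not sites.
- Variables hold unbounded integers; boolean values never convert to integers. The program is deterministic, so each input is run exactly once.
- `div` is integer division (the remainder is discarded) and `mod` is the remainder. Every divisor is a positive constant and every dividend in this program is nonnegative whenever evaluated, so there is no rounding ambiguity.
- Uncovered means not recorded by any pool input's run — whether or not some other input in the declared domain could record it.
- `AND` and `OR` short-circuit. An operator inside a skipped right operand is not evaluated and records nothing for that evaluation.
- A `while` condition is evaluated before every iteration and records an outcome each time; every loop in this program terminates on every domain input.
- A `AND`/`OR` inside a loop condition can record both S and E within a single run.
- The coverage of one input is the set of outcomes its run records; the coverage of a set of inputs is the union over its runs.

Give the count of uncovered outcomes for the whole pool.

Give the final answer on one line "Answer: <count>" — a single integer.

#1 (k=4, r=8) -> B1->F, B3->S, B2->F, B4->F, B7->E, B6->F, B8->T, B8->T, B8->T, B8->T, B8->T, B8->F, B10->E, B9->T, ...; covered: B1=F, B2=F, B3=S, B4=F, B6=F, B7=E, B8=T, B8=F, B9=T, B10=E, B12=F
#2 (k=-1, r=7) -> B1->F, B3->S, B2->F, B4->F, B7->E, B6->T, B8->T, B8->T, B8->T, B8->T, B8->F, B10->E, B9->T, B12->F; covered: B1=F, B2=F, B3=S, B4=F, B6=T, B7=E, B8=T, B8=F, B9=T, B10=E, B12=F
#3 (k=-3, r=10) -> B1->T, B3->E, B2->T, B3->E, B2->F, B4->T, B5->F, B8->T, B8->F, B10->S, B9->T, B12->T; covered: B1=T, B2=T, B2=F, B3=E, B4=T, B5=F, B8=T, B8=F, B9=T, B10=S, B12=T
#4 (k=10, r=7) -> B1->F, B3->S, B2->F, B4->F, B7->S, B6->T, B8->T, B8->T, B8->T, B8->T, B8->F, B10->E, B9->F, B11->F, ...; covered: B1=F, B2=F, B3=S, B4=F, B6=T, B7=S, B8=T, B8=F, B9=F, B10=E, B11=F, B12=F
union over the pool: B1=T, B1=F, B2=T, B2=F, B3=S, B3=E, B4=T, B4=F, B5=F, B6=T, B6=F, B7=S, B7=E, B8=T, B8=F, B9=T, B9=F, B10=S, B10=E, B11=F, B12=T, B12=F
uncovered (2 of 24): B5=T, B11=T

Answer: 2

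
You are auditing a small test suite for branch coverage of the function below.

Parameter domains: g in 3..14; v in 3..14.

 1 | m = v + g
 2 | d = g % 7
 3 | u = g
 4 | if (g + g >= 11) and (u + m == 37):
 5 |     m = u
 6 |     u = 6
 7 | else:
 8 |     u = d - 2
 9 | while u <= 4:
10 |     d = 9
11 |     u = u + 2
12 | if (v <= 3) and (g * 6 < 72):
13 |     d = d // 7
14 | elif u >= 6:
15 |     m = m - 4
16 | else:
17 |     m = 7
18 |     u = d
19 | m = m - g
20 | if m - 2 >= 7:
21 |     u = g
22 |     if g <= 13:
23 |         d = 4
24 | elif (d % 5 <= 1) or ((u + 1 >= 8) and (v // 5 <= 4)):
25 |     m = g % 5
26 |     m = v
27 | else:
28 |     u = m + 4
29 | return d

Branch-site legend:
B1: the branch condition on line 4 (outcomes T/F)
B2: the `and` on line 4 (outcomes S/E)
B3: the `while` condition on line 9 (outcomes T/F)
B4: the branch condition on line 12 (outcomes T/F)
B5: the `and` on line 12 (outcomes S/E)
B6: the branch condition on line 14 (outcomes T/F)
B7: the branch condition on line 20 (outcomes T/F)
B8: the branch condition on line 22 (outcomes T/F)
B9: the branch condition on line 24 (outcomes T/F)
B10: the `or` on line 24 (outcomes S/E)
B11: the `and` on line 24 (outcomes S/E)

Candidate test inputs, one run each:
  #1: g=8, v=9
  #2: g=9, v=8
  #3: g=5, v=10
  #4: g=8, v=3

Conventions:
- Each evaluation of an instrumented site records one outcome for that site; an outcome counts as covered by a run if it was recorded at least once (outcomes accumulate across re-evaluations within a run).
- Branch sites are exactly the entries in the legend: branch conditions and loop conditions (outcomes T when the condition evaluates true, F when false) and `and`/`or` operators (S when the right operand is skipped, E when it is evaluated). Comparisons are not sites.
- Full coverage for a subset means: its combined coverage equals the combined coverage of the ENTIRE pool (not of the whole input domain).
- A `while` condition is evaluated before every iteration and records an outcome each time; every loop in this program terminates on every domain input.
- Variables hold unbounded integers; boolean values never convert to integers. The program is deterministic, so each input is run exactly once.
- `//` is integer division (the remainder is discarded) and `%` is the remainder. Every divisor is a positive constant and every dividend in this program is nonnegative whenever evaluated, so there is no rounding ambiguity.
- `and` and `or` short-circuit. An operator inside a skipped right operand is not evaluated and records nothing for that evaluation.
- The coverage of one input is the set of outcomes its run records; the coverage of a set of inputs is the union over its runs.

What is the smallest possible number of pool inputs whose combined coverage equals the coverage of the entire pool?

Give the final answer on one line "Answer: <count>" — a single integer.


#1 (g=8, v=9) -> B2->E, B1->F, B3->T, B3->T, B3->T, B3->F, B5->S, B4->F, B6->F, B7->F, B10->E, B11->E, B9->T; covered: B1=F, B2=E, B3=T, B3=F, B4=F, B5=S, B6=F, B7=F, B9=T, B10=E, B11=E
#2 (g=9, v=8) -> B2->E, B1->F, B3->T, B3->T, B3->T, B3->F, B5->S, B4->F, B6->T, B7->F, B10->E, B11->S, B9->F; covered: B1=F, B2=E, B3=T, B3=F, B4=F, B5=S, B6=T, B7=F, B9=F, B10=E, B11=S
#3 (g=5, v=10) -> B2->S, B1->F, B3->T, B3->F, B5->S, B4->F, B6->F, B7->F, B10->E, B11->E, B9->T; covered: B1=F, B2=S, B3=T, B3=F, B4=F, B5=S, B6=F, B7=F, B9=T, B10=E, B11=E
#4 (g=8, v=3) -> B2->E, B1->F, B3->T, B3->T, B3->T, B3->F, B5->E, B4->T, B7->F, B10->S, B9->T; covered: B1=F, B2=E, B3=T, B3=F, B4=T, B5=E, B7=F, B9=T, B10=S
union over all inputs: B1=F, B2=S, B2=E, B3=T, B3=F, B4=T, B4=F, B5=S, B5=E, B6=T, B6=F, B7=F, B9=T, B9=F, B10=S, B10=E, B11=S, B11=E (18 outcomes)
no size-1 subset reaches all 18 outcomes (best union: 11/18)
no size-2 subset reaches all 18 outcomes (best union: 15/18)
size 3: inputs {2, 3, 4} cover all 18 outcomes, and no lexicographically smaller subset of this size does
Answer: 3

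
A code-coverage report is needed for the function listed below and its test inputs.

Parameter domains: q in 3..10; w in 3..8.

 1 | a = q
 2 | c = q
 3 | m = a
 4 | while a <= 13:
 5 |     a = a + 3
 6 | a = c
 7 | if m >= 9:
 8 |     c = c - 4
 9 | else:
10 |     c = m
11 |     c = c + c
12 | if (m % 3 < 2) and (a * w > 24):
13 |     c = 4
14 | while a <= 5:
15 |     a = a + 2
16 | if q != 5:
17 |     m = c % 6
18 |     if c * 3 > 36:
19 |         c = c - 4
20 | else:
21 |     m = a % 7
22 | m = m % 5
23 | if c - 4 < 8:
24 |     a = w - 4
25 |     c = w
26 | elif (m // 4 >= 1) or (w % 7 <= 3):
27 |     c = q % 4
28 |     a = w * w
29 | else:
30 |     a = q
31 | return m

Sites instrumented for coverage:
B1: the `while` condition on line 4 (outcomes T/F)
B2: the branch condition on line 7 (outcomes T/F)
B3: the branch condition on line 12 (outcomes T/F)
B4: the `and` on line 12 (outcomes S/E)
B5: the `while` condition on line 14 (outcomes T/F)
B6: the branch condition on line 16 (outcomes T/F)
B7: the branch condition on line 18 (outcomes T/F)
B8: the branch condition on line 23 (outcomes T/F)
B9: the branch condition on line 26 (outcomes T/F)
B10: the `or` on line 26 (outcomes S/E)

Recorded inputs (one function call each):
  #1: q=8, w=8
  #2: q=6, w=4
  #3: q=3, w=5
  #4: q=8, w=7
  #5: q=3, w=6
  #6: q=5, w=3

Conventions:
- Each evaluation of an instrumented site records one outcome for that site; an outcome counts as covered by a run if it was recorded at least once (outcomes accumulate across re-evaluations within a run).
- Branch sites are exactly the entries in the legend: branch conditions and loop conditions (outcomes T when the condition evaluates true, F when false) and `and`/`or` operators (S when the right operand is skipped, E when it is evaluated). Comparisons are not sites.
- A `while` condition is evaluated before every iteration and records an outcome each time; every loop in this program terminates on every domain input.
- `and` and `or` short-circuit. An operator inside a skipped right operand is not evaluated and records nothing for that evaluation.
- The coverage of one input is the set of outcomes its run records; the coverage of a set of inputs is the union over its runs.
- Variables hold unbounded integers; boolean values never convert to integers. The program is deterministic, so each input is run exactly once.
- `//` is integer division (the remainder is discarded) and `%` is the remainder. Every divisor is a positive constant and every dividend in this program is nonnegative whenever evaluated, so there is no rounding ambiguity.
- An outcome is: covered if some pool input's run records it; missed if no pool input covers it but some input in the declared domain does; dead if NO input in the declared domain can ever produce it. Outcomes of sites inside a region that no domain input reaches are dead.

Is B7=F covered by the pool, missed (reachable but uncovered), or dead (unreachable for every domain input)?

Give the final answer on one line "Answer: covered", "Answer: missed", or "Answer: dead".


B7=F is recorded by pool input(s) 2, 3, 5 -> covered
Answer: covered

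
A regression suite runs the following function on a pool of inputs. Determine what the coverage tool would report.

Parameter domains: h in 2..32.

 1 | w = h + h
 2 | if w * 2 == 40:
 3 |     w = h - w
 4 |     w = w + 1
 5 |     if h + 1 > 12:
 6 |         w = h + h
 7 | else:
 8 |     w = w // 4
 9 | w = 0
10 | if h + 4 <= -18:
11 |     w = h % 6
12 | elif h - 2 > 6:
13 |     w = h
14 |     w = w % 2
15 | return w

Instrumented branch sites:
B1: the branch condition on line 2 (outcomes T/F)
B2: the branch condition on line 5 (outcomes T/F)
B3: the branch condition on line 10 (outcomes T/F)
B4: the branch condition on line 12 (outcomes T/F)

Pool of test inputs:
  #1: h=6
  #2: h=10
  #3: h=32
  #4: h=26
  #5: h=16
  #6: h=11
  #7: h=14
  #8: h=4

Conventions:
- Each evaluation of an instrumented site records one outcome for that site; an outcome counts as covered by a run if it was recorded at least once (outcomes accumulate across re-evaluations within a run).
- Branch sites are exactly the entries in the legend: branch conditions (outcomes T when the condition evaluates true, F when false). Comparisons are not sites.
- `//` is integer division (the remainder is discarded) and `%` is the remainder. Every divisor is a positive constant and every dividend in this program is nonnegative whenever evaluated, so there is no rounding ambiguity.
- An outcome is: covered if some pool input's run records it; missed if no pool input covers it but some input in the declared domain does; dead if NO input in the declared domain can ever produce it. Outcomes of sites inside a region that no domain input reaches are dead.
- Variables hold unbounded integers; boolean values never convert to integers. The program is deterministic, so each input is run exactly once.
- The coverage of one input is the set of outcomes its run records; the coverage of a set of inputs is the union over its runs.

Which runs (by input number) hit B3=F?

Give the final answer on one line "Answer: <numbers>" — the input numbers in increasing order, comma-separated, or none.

input #1 (h=6): produces B3=F
input #2 (h=10): produces B3=F
input #3 (h=32): produces B3=F
input #4 (h=26): produces B3=F
input #5 (h=16): produces B3=F
input #6 (h=11): produces B3=F
input #7 (h=14): produces B3=F
input #8 (h=4): produces B3=F

Answer: 1, 2, 3, 4, 5, 6, 7, 8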